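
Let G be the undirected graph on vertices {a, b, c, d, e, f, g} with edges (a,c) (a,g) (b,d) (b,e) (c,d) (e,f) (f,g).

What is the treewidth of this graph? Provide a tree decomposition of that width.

Treewidth 2.
Bags: B1 = {b, c, d}  B2 = {a, b, c}  B3 = {a, b, g}  B4 = {b, f, g}  B5 = {b, e, f}
Tree: B1–B2, B2–B3, B3–B4, B4–B5

Each bag holds 3 vertices, so the decomposition has width 2, which upper-bounds the treewidth. The edges b–d–c–a–g–f–e–b form a cycle, so G is not a tree and its treewidth is at least 2. Hence tw(G) = 2 exactly.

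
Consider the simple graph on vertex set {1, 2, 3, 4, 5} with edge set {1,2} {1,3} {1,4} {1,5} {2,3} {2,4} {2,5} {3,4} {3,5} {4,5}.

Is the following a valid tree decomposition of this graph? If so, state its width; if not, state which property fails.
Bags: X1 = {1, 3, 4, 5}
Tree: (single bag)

A tree decomposition must satisfy three properties: every vertex lies in some bag; for every edge, both endpoints lie together in some bag; and for every vertex, the bags containing it form a connected subtree. Here vertex 2 appears in no bag, so the decomposition is invalid.

No — vertex 2 appears in no bag.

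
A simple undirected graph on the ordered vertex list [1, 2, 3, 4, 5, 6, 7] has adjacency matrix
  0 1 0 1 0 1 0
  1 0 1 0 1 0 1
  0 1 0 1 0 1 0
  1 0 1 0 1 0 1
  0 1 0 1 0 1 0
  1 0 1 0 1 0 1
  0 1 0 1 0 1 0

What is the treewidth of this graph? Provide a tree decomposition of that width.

Treewidth 3.
One such decomposition:
Bags: B1 = {2, 4, 5, 6}  B2 = {2, 3, 4, 6}  B3 = {1, 2, 4, 6}  B4 = {2, 4, 6, 7}
Tree: B1–B2, B2–B3, B3–B4

Every bag has size at most 4, so the width is 4 − 1 = 3 and tw(G) ≤ 3. For the lower bound: the 4 vertex sets {5,6}, {3,4}, {2}, {1} are disjoint, each induces a connected subgraph, and every pair is joined by at least one edge of G. Contracting each set to a single vertex therefore yields K_{4} as a minor, and since treewidth is minor-monotone, tw(G) ≥ tw(K_{4}) = 3. Hence tw(G) = 3 exactly.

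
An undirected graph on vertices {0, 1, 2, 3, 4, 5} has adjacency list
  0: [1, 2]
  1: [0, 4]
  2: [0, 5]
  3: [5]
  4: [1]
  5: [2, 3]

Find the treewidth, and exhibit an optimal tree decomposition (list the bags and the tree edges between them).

Treewidth 1.
One such decomposition:
Bags: B1 = {3, 5}  B2 = {2, 5}  B3 = {0, 2}  B4 = {0, 1}  B5 = {1, 4}
Tree: B1–B2, B2–B3, B3–B4, B4–B5

Every bag has size at most 2, so the width is 2 − 1 = 1 and tw(G) ≤ 1. Any graph with an edge has treewidth ≥ 1, and G has the edge 3–5. Therefore the treewidth is 1.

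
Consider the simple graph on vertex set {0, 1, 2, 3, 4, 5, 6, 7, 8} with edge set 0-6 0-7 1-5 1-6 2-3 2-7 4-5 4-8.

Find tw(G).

A width-1 tree decomposition is:
Bags: B1 = {4, 8}  B2 = {4, 5}  B3 = {1, 5}  B4 = {1, 6}  B5 = {0, 6}  B6 = {0, 7}  B7 = {2, 7}  B8 = {2, 3}
Tree: B1–B2, B2–B3, B3–B4, B4–B5, B5–B6, B6–B7, B7–B8
The largest bag has 2 vertices, giving width 1; this decomposition certifies tw(G) ≤ 1. Any graph with an edge has treewidth ≥ 1, and G has the edge 8–4. Hence tw(G) = 1 exactly.

1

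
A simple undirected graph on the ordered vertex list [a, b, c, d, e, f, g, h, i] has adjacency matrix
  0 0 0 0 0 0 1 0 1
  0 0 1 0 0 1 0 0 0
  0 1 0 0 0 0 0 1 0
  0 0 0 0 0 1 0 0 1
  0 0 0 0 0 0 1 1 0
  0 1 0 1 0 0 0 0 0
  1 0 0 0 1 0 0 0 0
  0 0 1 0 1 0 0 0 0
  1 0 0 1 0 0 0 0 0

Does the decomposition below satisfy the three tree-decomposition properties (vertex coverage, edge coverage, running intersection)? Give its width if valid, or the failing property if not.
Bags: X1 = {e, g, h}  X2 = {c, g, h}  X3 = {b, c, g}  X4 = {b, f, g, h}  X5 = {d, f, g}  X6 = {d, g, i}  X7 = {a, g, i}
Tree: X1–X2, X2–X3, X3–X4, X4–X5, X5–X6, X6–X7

A tree decomposition must satisfy three properties: every vertex lies in some bag; for every edge, both endpoints lie together in some bag; and for every vertex, the bags containing it form a connected subtree. Here bags containing vertex h are not connected in the tree, so the decomposition is invalid.

No — bags containing vertex h are not connected in the tree.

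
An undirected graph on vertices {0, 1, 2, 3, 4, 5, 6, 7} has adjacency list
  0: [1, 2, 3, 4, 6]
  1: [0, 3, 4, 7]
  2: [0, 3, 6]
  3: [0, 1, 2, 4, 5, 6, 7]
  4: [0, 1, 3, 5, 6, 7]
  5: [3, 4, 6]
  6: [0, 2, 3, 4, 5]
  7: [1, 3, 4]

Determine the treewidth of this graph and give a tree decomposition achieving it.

Treewidth 3.
One such decomposition:
Bags: B1 = {0, 1, 3, 4}  B2 = {1, 3, 4, 7}  B3 = {0, 3, 4, 6}  B4 = {3, 4, 5, 6}  B5 = {0, 2, 3, 6}
Tree: B1–B2, B1–B3, B3–B4, B3–B5

Each bag holds 4 vertices, so the decomposition has width 3, which upper-bounds the treewidth. For the lower bound, the 4 vertices {0, 2, 3, 6} are pairwise adjacent, and any tree decomposition puts a clique entirely inside one bag — forcing width ≥ 3. The upper and lower bounds meet at 3, so that is the treewidth.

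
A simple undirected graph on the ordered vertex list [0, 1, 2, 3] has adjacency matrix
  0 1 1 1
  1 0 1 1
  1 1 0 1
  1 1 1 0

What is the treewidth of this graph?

A width-3 tree decomposition is:
Bags: B1 = {0, 1, 2, 3}
Tree: (single bag)
A single bag containing all 4 vertices is trivially a valid decomposition of width 3. For the lower bound, the 4 vertices {0, 1, 2, 3} are pairwise adjacent, and any tree decomposition puts a clique entirely inside one bag — forcing width ≥ 3. The upper and lower bounds meet at 3, so that is the treewidth.

3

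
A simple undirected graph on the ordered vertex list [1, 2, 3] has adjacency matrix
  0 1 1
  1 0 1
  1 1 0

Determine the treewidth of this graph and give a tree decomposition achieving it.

A single bag containing all 3 vertices is trivially a valid decomposition of width 2. On the other hand G contains the 3-clique {1, 2, 3}. A clique must lie in a single bag of any decomposition, so no decomposition can have width below 2. Therefore the treewidth is 2.

Treewidth 2.
One optimal decomposition is:
Bags: B1 = {1, 2, 3}
Tree: (single bag)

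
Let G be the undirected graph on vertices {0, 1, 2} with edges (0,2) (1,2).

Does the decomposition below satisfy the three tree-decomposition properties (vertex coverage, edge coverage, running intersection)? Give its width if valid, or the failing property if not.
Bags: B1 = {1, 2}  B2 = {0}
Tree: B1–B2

A tree decomposition must satisfy three properties: every vertex lies in some bag; for every edge, both endpoints lie together in some bag; and for every vertex, the bags containing it form a connected subtree. Here edge (2,0) lies in no bag, so the decomposition is invalid.

No — edge (2,0) lies in no bag.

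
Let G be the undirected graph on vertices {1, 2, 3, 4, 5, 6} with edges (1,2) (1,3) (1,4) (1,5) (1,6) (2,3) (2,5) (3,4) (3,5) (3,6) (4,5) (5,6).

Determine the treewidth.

3

A width-3 tree decomposition is:
Bags: B1 = {1, 2, 3, 5}  B2 = {1, 3, 5, 6}  B3 = {1, 3, 4, 5}
Tree: B1–B2, B1–B3
Each bag holds 4 vertices, so the decomposition has width 3, which upper-bounds the treewidth. For the lower bound, the 4 vertices {1, 2, 3, 5} are pairwise adjacent, and any tree decomposition puts a clique entirely inside one bag — forcing width ≥ 3. Therefore the treewidth is 3.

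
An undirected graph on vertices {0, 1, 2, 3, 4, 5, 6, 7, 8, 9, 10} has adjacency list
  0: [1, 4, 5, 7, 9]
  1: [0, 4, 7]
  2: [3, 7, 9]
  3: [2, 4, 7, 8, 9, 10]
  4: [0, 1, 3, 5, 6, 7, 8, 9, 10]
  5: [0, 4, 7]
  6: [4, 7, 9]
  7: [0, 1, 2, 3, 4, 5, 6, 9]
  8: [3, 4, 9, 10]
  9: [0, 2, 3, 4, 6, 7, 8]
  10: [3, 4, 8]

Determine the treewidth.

3

A width-3 tree decomposition is:
Bags: B1 = {0, 4, 7, 9}  B2 = {0, 1, 4, 7}  B3 = {4, 6, 7, 9}  B4 = {3, 4, 7, 9}  B5 = {0, 4, 5, 7}  B6 = {3, 4, 8, 9}  B7 = {3, 4, 8, 10}  B8 = {2, 3, 7, 9}
Tree: B1–B2, B1–B3, B3–B4, B2–B5, B4–B6, B6–B7, B4–B8
Each bag holds 4 vertices, so the decomposition has width 3, which upper-bounds the treewidth. On the other hand G contains the 4-clique {2, 3, 7, 9}. A clique must lie in a single bag of any decomposition, so no decomposition can have width below 3. Combining the bounds, tw(G) = 3.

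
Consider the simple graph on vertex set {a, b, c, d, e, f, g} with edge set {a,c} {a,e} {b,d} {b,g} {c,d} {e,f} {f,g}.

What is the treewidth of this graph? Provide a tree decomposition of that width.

Treewidth 2.
Bags: B1 = {b, d, g}  B2 = {c, d, g}  B3 = {a, c, g}  B4 = {a, e, g}  B5 = {e, f, g}
Tree: B1–B2, B2–B3, B3–B4, B4–B5

Every bag has size at most 3, so the width is 3 − 1 = 2 and tw(G) ≤ 2. The edges g–b–d–c–a–e–f–g form a cycle, so G is not a tree and its treewidth is at least 2. Combining the bounds, tw(G) = 2.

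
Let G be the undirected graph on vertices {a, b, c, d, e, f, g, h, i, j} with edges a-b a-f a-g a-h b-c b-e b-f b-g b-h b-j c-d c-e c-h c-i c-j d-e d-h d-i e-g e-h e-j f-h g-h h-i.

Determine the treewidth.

3

A width-3 tree decomposition is:
Bags: B1 = {b, e, g, h}  B2 = {b, c, e, h}  B3 = {c, d, e, h}  B4 = {c, d, h, i}  B5 = {a, b, g, h}  B6 = {b, c, e, j}  B7 = {a, b, f, h}
Tree: B1–B2, B2–B3, B3–B4, B1–B5, B2–B6, B5–B7
The largest bag has 4 vertices, giving width 3; this decomposition certifies tw(G) ≤ 3. On the other hand G contains the 4-clique {b, c, e, j}. A clique must lie in a single bag of any decomposition, so no decomposition can have width below 3. Combining the bounds, tw(G) = 3.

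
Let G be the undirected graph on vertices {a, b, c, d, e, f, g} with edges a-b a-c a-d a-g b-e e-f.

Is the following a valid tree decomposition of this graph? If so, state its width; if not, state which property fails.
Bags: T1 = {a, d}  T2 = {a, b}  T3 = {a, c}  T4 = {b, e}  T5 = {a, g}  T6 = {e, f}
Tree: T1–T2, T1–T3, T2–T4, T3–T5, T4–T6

Yes; width 1.

Every vertex of G appears in some bag (union = {a, b, c, d, e, f, g}); every edge is covered by a bag; and for each vertex v the set of bags containing v is connected in the bag tree. The decomposition is therefore valid. The largest bag has 2 vertices, so the width is 1.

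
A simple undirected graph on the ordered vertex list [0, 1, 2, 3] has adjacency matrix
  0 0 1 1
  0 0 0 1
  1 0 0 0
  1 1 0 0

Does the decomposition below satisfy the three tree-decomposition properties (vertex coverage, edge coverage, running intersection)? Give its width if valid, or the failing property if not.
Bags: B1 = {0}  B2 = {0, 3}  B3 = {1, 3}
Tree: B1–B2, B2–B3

A tree decomposition must satisfy three properties: every vertex lies in some bag; for every edge, both endpoints lie together in some bag; and for every vertex, the bags containing it form a connected subtree. Here vertex 2 appears in no bag, so the decomposition is invalid.

No — vertex 2 appears in no bag.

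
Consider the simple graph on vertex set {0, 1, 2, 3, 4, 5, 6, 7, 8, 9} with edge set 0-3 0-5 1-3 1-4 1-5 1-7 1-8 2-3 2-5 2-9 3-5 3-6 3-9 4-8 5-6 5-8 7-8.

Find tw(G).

A width-2 tree decomposition is:
Bags: B1 = {1, 3, 5}  B2 = {1, 5, 8}  B3 = {1, 4, 8}  B4 = {2, 3, 5}  B5 = {2, 3, 9}  B6 = {0, 3, 5}  B7 = {1, 7, 8}  B8 = {3, 5, 6}
Tree: B1–B2, B2–B3, B1–B4, B4–B5, B4–B6, B3–B7, B1–B8
Every bag has size at most 3, so the width is 3 − 1 = 2 and tw(G) ≤ 2. On the other hand G contains the 3-clique {1, 4, 8}. A clique must lie in a single bag of any decomposition, so no decomposition can have width below 2. Combining the bounds, tw(G) = 2.

2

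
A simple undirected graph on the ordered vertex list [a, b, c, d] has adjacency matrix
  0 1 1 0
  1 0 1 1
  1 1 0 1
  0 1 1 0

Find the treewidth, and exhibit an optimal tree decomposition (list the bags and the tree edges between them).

Treewidth 2.
One such decomposition:
Bags: B1 = {b, c, d}  B2 = {a, b, c}
Tree: B1–B2

Every bag has size at most 3, so the width is 3 − 1 = 2 and tw(G) ≤ 2. For the lower bound, the 3 vertices {b, c, d} are pairwise adjacent, and any tree decomposition puts a clique entirely inside one bag — forcing width ≥ 2. Hence tw(G) = 2 exactly.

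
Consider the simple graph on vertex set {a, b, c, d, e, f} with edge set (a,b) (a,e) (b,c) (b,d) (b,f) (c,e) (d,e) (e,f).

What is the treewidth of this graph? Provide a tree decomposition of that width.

The largest bag has 3 vertices, giving width 2; this decomposition certifies tw(G) ≤ 2. Since c–b–a–e–c is a cycle in G, G is not acyclic. Forests are exactly the graphs of treewidth ≤ 1, so tw(G) ≥ 2. The upper and lower bounds meet at 2, so that is the treewidth.

Treewidth 2.
One such decomposition:
Bags: B1 = {b, c, e}  B2 = {a, b, e}  B3 = {b, d, e}  B4 = {b, e, f}
Tree: B1–B2, B2–B3, B3–B4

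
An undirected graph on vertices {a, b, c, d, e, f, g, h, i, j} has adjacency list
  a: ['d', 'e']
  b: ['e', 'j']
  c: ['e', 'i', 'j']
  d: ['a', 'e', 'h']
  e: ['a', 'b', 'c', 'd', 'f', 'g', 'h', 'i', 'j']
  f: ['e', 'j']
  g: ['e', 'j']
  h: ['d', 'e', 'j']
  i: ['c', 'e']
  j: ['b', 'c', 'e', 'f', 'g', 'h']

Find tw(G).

A width-2 tree decomposition is:
Bags: B1 = {e, h, j}  B2 = {d, e, h}  B3 = {b, e, j}  B4 = {c, e, j}  B5 = {a, d, e}  B6 = {c, e, i}  B7 = {e, f, j}  B8 = {e, g, j}
Tree: B1–B2, B1–B3, B3–B4, B2–B5, B4–B6, B4–B7, B4–B8
The largest bag has 3 vertices, giving width 2; this decomposition certifies tw(G) ≤ 2. For the lower bound, the 3 vertices {d, e, h} are pairwise adjacent, and any tree decomposition puts a clique entirely inside one bag — forcing width ≥ 2. The upper and lower bounds meet at 2, so that is the treewidth.

2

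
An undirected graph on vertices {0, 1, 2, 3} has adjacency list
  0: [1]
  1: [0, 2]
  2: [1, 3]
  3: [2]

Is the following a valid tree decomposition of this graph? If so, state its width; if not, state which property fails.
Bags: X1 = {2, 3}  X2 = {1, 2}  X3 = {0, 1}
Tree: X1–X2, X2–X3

Vertex coverage: the bags together contain {0, 1, 2, 3}, the full vertex set. Edge coverage: each edge of G has both endpoints in at least one bag. Running intersection: for every vertex, the bags containing it form a connected subtree. All three properties hold, so this is a valid tree decomposition of width max|bag| − 1 = 1, and hence tw(G) ≤ 1.

Yes; width 1.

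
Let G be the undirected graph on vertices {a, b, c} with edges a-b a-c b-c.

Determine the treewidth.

A width-2 tree decomposition is:
Bags: B1 = {a, b, c}
Tree: (single bag)
With just one bag of size 3, the width is 3 − 1 = 2, so tw(G) ≤ 2. Conversely, {a, b, c} is a clique of size 3, and the vertices of any clique must share a bag in every tree decomposition; so some bag has ≥ 3 vertices and tw(G) ≥ 2. Hence tw(G) = 2 exactly.

2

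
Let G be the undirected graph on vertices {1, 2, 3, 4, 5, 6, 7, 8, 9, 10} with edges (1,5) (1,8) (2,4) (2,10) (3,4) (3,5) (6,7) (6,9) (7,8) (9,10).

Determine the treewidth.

A width-2 tree decomposition is:
Bags: B1 = {1, 3, 5}  B2 = {1, 3, 8}  B3 = {3, 7, 8}  B4 = {3, 6, 7}  B5 = {3, 6, 9}  B6 = {3, 9, 10}  B7 = {2, 3, 10}  B8 = {2, 3, 4}
Tree: B1–B2, B2–B3, B3–B4, B4–B5, B5–B6, B6–B7, B7–B8
Each bag holds 3 vertices, so the decomposition has width 2, which upper-bounds the treewidth. The edges 3–5–1–8–7–6–9–10–2–4–3 form a cycle, so G is not a tree and its treewidth is at least 2. Therefore the treewidth is 2.

2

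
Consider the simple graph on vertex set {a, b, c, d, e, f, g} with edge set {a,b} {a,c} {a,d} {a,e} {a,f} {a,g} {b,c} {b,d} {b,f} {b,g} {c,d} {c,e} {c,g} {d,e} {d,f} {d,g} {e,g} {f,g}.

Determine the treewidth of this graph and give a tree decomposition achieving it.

Treewidth 4.
Bags: B1 = {a, b, c, d, g}  B2 = {a, b, d, f, g}  B3 = {a, c, d, e, g}
Tree: B1–B2, B1–B3

The largest bag has 5 vertices, giving width 4; this decomposition certifies tw(G) ≤ 4. On the other hand G contains the 5-clique {a, c, d, e, g}. A clique must lie in a single bag of any decomposition, so no decomposition can have width below 4. Hence tw(G) = 4 exactly.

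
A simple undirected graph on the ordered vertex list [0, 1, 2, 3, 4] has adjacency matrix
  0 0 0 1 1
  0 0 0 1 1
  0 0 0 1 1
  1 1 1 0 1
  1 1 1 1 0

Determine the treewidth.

A width-2 tree decomposition is:
Bags: B1 = {0, 3, 4}  B2 = {1, 3, 4}  B3 = {2, 3, 4}
Tree: B1–B2, B2–B3
Every bag has size at most 3, so the width is 3 − 1 = 2 and tw(G) ≤ 2. For the lower bound, the 3 vertices {0, 3, 4} are pairwise adjacent, and any tree decomposition puts a clique entirely inside one bag — forcing width ≥ 2. Combining the bounds, tw(G) = 2.

2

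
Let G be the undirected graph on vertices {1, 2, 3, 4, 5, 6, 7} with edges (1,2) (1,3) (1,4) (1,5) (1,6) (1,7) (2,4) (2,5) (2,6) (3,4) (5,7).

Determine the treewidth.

2

A width-2 tree decomposition is:
Bags: B1 = {1, 2, 4}  B2 = {1, 2, 5}  B3 = {1, 3, 4}  B4 = {1, 2, 6}  B5 = {1, 5, 7}
Tree: B1–B2, B1–B3, B2–B4, B2–B5
Each bag holds 3 vertices, so the decomposition has width 2, which upper-bounds the treewidth. Conversely, {1, 2, 4} is a clique of size 3, and the vertices of any clique must share a bag in every tree decomposition; so some bag has ≥ 3 vertices and tw(G) ≥ 2. Combining the bounds, tw(G) = 2.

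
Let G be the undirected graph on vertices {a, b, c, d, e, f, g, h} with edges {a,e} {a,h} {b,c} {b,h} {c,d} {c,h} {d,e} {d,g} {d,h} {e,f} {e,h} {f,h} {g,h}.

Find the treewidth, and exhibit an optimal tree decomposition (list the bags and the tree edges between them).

Every bag has size at most 3, so the width is 3 − 1 = 2 and tw(G) ≤ 2. For the lower bound, the 3 vertices {d, g, h} are pairwise adjacent, and any tree decomposition puts a clique entirely inside one bag — forcing width ≥ 2. Hence tw(G) = 2 exactly.

Treewidth 2.
One such decomposition:
Bags: B1 = {c, d, h}  B2 = {d, g, h}  B3 = {d, e, h}  B4 = {a, e, h}  B5 = {e, f, h}  B6 = {b, c, h}
Tree: B1–B2, B1–B3, B3–B4, B4–B5, B1–B6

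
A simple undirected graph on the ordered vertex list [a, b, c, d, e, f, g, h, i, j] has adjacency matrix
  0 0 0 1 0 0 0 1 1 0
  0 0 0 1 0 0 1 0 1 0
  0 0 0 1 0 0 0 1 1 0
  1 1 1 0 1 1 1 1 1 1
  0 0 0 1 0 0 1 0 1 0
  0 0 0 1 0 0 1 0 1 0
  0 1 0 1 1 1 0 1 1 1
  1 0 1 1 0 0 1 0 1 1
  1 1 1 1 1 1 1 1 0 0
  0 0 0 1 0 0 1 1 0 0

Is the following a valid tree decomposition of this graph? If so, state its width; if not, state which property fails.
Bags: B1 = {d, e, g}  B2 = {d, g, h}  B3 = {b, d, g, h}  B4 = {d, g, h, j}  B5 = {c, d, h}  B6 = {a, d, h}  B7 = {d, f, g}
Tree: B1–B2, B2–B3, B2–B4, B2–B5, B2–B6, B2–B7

A tree decomposition must satisfy three properties: every vertex lies in some bag; for every edge, both endpoints lie together in some bag; and for every vertex, the bags containing it form a connected subtree. Here vertex i appears in no bag, so the decomposition is invalid.

No — vertex i appears in no bag.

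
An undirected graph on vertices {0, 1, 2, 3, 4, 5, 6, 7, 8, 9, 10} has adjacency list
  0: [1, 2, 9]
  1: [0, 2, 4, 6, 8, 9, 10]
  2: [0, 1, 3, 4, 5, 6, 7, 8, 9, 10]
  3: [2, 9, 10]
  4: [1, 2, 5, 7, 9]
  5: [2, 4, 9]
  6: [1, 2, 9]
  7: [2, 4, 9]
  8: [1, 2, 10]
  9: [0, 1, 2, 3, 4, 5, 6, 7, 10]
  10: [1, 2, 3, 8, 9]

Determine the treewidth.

A width-3 tree decomposition is:
Bags: B1 = {1, 2, 4, 9}  B2 = {1, 2, 9, 10}  B3 = {1, 2, 8, 10}  B4 = {2, 4, 7, 9}  B5 = {2, 4, 5, 9}  B6 = {1, 2, 6, 9}  B7 = {0, 1, 2, 9}  B8 = {2, 3, 9, 10}
Tree: B1–B2, B2–B3, B1–B4, B4–B5, B2–B6, B2–B7, B2–B8
The largest bag has 4 vertices, giving width 3; this decomposition certifies tw(G) ≤ 3. On the other hand G contains the 4-clique {1, 2, 8, 10}. A clique must lie in a single bag of any decomposition, so no decomposition can have width below 3. Hence tw(G) = 3 exactly.

3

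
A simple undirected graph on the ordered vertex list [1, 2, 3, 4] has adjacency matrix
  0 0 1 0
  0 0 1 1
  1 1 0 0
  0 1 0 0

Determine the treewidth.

1

A width-1 tree decomposition is:
Bags: B1 = {1, 3}  B2 = {2, 3}  B3 = {2, 4}
Tree: B1–B2, B2–B3
Each bag holds 2 vertices, so the decomposition has width 1, which upper-bounds the treewidth. Any graph with an edge has treewidth ≥ 1, and G has the edge 1–3. The upper and lower bounds meet at 1, so that is the treewidth.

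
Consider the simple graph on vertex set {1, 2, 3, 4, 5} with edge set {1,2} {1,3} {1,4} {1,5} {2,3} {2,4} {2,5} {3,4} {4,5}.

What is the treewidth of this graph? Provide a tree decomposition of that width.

Treewidth 3.
One such decomposition:
Bags: B1 = {1, 2, 3, 4}  B2 = {1, 2, 4, 5}
Tree: B1–B2

The largest bag has 4 vertices, giving width 3; this decomposition certifies tw(G) ≤ 3. On the other hand G contains the 4-clique {1, 2, 3, 4}. A clique must lie in a single bag of any decomposition, so no decomposition can have width below 3. Hence tw(G) = 3 exactly.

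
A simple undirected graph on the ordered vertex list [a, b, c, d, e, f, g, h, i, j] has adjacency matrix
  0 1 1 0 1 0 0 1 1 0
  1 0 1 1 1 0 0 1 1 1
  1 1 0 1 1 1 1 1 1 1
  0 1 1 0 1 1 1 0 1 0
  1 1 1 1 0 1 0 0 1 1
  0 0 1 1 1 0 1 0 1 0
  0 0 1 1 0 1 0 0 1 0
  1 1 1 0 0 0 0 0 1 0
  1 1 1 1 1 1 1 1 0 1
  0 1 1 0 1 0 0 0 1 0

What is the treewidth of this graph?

A width-4 tree decomposition is:
Bags: B1 = {a, b, c, e, i}  B2 = {b, c, d, e, i}  B3 = {c, d, e, f, i}  B4 = {c, d, f, g, i}  B5 = {a, b, c, h, i}  B6 = {b, c, e, i, j}
Tree: B1–B2, B2–B3, B3–B4, B1–B5, B2–B6
Each bag holds 5 vertices, so the decomposition has width 4, which upper-bounds the treewidth. For the lower bound, the 5 vertices {c, d, f, g, i} are pairwise adjacent, and any tree decomposition puts a clique entirely inside one bag — forcing width ≥ 4. The upper and lower bounds meet at 4, so that is the treewidth.

4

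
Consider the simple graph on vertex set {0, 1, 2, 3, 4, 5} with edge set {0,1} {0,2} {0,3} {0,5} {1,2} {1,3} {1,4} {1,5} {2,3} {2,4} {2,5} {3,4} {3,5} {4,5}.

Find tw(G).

A width-4 tree decomposition is:
Bags: B1 = {0, 1, 2, 3, 5}  B2 = {1, 2, 3, 4, 5}
Tree: B1–B2
Every bag has size at most 5, so the width is 5 − 1 = 4 and tw(G) ≤ 4. For the lower bound, the 5 vertices {0, 1, 2, 3, 5} are pairwise adjacent, and any tree decomposition puts a clique entirely inside one bag — forcing width ≥ 4. The upper and lower bounds meet at 4, so that is the treewidth.

4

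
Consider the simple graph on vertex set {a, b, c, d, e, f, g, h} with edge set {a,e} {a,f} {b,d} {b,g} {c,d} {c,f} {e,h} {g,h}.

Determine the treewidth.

A width-2 tree decomposition is:
Bags: B1 = {b, g, h}  B2 = {b, d, h}  B3 = {c, d, h}  B4 = {c, f, h}  B5 = {a, f, h}  B6 = {a, e, h}
Tree: B1–B2, B2–B3, B3–B4, B4–B5, B5–B6
Every bag has size at most 3, so the width is 3 − 1 = 2 and tw(G) ≤ 2. Since h–g–b–d–c–f–a–e–h is a cycle in G, G is not acyclic. Forests are exactly the graphs of treewidth ≤ 1, so tw(G) ≥ 2. The upper and lower bounds meet at 2, so that is the treewidth.

2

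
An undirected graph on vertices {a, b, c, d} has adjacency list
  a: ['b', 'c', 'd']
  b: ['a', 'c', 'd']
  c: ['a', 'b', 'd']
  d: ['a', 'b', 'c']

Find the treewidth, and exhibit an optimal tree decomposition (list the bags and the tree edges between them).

Treewidth 3.
Bags: B1 = {a, b, c, d}
Tree: (single bag)

With just one bag of size 4, the width is 4 − 1 = 3, so tw(G) ≤ 3. On the other hand G contains the 4-clique {a, b, c, d}. A clique must lie in a single bag of any decomposition, so no decomposition can have width below 3. The upper and lower bounds meet at 3, so that is the treewidth.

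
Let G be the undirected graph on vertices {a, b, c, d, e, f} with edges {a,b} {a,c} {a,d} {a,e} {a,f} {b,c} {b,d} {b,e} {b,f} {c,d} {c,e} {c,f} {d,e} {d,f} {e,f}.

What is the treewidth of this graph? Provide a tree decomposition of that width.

With just one bag of size 6, the width is 6 − 1 = 5, so tw(G) ≤ 5. Conversely, {a, b, c, d, e, f} is a clique of size 6, and the vertices of any clique must share a bag in every tree decomposition; so some bag has ≥ 6 vertices and tw(G) ≥ 5. The upper and lower bounds meet at 5, so that is the treewidth.

Treewidth 5.
One such decomposition:
Bags: B1 = {a, b, c, d, e, f}
Tree: (single bag)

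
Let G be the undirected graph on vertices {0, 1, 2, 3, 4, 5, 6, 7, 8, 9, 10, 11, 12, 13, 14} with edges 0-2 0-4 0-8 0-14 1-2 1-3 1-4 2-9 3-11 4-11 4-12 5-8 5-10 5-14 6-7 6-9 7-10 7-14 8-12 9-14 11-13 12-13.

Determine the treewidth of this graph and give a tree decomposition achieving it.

Every bag has size at most 4, so the width is 4 − 1 = 3 and tw(G) ≤ 3. For the lower bound: the 4 vertex sets {3,11,13}, {1}, {4}, {0,2,8,12} are disjoint, each induces a connected subgraph, and every pair is joined by at least one edge of G. Contracting each set to a single vertex therefore yields K_{4} as a minor, and since treewidth is minor-monotone, tw(G) ≥ tw(K_{4}) = 3. Hence tw(G) = 3 exactly.

Treewidth 3.
Bags: B1 = {1, 3, 11, 13}  B2 = {1, 4, 11, 13}  B3 = {1, 4, 12, 13}  B4 = {1, 2, 4, 12}  B5 = {0, 2, 4, 12}  B6 = {0, 2, 8, 12}  B7 = {0, 2, 8, 9}  B8 = {0, 8, 9, 14}  B9 = {5, 8, 9, 14}  B10 = {5, 6, 9, 14}  B11 = {5, 6, 7, 14}  B12 = {5, 6, 7, 10}
Tree: B1–B2, B2–B3, B3–B4, B4–B5, B5–B6, B6–B7, B7–B8, B8–B9, B9–B10, B10–B11, B11–B12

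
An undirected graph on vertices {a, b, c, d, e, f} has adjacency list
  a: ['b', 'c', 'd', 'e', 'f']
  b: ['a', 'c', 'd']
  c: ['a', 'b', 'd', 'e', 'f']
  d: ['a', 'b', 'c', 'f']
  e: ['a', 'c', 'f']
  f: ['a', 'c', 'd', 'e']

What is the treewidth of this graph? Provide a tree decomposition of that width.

The largest bag has 4 vertices, giving width 3; this decomposition certifies tw(G) ≤ 3. Conversely, {a, c, d, f} is a clique of size 4, and the vertices of any clique must share a bag in every tree decomposition; so some bag has ≥ 4 vertices and tw(G) ≥ 3. Combining the bounds, tw(G) = 3.

Treewidth 3.
One optimal decomposition is:
Bags: B1 = {a, c, d, f}  B2 = {a, b, c, d}  B3 = {a, c, e, f}
Tree: B1–B2, B1–B3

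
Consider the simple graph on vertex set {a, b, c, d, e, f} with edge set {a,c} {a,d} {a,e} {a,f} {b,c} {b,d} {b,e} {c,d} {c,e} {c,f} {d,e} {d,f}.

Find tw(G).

3

A width-3 tree decomposition is:
Bags: B1 = {a, c, d, e}  B2 = {a, c, d, f}  B3 = {b, c, d, e}
Tree: B1–B2, B1–B3
Every bag has size at most 4, so the width is 4 − 1 = 3 and tw(G) ≤ 3. Conversely, {a, c, d, e} is a clique of size 4, and the vertices of any clique must share a bag in every tree decomposition; so some bag has ≥ 4 vertices and tw(G) ≥ 3. Combining the bounds, tw(G) = 3.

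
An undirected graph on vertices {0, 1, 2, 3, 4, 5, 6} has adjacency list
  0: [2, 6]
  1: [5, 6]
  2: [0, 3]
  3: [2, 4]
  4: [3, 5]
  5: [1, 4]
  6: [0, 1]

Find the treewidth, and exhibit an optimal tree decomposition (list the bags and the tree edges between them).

Every bag has size at most 3, so the width is 3 − 1 = 2 and tw(G) ≤ 2. Since 3–4–5–1–6–0–2–3 is a cycle in G, G is not acyclic. Forests are exactly the graphs of treewidth ≤ 1, so tw(G) ≥ 2. The upper and lower bounds meet at 2, so that is the treewidth.

Treewidth 2.
Bags: B1 = {3, 4, 5}  B2 = {1, 3, 5}  B3 = {1, 3, 6}  B4 = {0, 3, 6}  B5 = {0, 2, 3}
Tree: B1–B2, B2–B3, B3–B4, B4–B5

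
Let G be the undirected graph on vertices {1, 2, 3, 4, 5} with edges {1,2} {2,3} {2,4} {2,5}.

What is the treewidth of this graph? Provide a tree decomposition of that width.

Treewidth 1.
One such decomposition:
Bags: B1 = {1, 2}  B2 = {2, 4}  B3 = {2, 5}  B4 = {2, 3}
Tree: B1–B2, B2–B3, B1–B4

Every bag has size at most 2, so the width is 2 − 1 = 1 and tw(G) ≤ 1. Since G has at least one edge (e.g. 1–2), it is not an edgeless graph, so tw(G) ≥ 1. Combining the bounds, tw(G) = 1.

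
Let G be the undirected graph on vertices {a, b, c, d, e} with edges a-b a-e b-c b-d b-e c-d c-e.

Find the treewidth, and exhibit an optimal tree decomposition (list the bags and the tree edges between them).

Treewidth 2.
Bags: B1 = {b, c, d}  B2 = {b, c, e}  B3 = {a, b, e}
Tree: B1–B2, B2–B3

Every bag has size at most 3, so the width is 3 − 1 = 2 and tw(G) ≤ 2. Conversely, {b, c, d} is a clique of size 3, and the vertices of any clique must share a bag in every tree decomposition; so some bag has ≥ 3 vertices and tw(G) ≥ 2. Hence tw(G) = 2 exactly.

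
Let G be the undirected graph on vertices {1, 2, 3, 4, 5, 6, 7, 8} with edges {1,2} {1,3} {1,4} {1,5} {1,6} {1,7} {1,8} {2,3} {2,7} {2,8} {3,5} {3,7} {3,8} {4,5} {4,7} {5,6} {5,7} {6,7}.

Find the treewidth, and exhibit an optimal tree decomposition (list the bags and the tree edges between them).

Treewidth 3.
One such decomposition:
Bags: B1 = {1, 3, 5, 7}  B2 = {1, 2, 3, 7}  B3 = {1, 2, 3, 8}  B4 = {1, 4, 5, 7}  B5 = {1, 5, 6, 7}
Tree: B1–B2, B2–B3, B1–B4, B1–B5

The largest bag has 4 vertices, giving width 3; this decomposition certifies tw(G) ≤ 3. On the other hand G contains the 4-clique {1, 2, 3, 8}. A clique must lie in a single bag of any decomposition, so no decomposition can have width below 3. The upper and lower bounds meet at 3, so that is the treewidth.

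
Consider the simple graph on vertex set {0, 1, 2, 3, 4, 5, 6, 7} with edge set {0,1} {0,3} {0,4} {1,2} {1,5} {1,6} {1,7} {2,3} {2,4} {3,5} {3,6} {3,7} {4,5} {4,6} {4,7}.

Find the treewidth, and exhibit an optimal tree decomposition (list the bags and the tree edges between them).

Every bag has size at most 4, so the width is 4 − 1 = 3 and tw(G) ≤ 3. For the lower bound: the 4 vertex sets {4,5}, {1,6}, {3}, {0} are disjoint, each induces a connected subgraph, and every pair is joined by at least one edge of G. Contracting each set to a single vertex therefore yields K_{4} as a minor, and since treewidth is minor-monotone, tw(G) ≥ tw(K_{4}) = 3. The upper and lower bounds meet at 3, so that is the treewidth.

Treewidth 3.
One optimal decomposition is:
Bags: B1 = {1, 3, 4, 5}  B2 = {1, 3, 4, 6}  B3 = {0, 1, 3, 4}  B4 = {1, 3, 4, 7}  B5 = {1, 2, 3, 4}
Tree: B1–B2, B2–B3, B3–B4, B4–B5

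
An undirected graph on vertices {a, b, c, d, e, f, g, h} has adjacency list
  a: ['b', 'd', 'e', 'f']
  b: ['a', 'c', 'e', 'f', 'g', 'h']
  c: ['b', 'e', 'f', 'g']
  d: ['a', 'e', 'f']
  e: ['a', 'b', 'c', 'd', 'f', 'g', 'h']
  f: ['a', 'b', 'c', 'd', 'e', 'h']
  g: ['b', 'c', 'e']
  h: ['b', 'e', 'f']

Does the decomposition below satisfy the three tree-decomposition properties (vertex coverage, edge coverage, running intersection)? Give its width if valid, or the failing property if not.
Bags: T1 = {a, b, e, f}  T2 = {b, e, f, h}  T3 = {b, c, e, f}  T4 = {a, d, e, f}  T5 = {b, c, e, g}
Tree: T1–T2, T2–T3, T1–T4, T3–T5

Yes; width 3.

Vertex coverage: the bags together contain {a, b, c, d, e, f, g, h}, the full vertex set. Edge coverage: each edge of G has both endpoints in at least one bag. Running intersection: for every vertex, the bags containing it form a connected subtree. All three properties hold, so this is a valid tree decomposition of width max|bag| − 1 = 3, and hence tw(G) ≤ 3.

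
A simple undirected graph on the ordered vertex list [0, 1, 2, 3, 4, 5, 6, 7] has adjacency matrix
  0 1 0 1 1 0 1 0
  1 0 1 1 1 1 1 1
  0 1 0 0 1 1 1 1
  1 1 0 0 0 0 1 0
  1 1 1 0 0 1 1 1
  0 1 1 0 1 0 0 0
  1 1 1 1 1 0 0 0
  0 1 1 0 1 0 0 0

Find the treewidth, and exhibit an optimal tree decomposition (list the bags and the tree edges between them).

Treewidth 3.
One such decomposition:
Bags: B1 = {1, 2, 4, 7}  B2 = {1, 2, 4, 6}  B3 = {0, 1, 4, 6}  B4 = {0, 1, 3, 6}  B5 = {1, 2, 4, 5}
Tree: B1–B2, B2–B3, B3–B4, B2–B5

Every bag has size at most 4, so the width is 4 − 1 = 3 and tw(G) ≤ 3. For the lower bound, the 4 vertices {0, 1, 3, 6} are pairwise adjacent, and any tree decomposition puts a clique entirely inside one bag — forcing width ≥ 3. The upper and lower bounds meet at 3, so that is the treewidth.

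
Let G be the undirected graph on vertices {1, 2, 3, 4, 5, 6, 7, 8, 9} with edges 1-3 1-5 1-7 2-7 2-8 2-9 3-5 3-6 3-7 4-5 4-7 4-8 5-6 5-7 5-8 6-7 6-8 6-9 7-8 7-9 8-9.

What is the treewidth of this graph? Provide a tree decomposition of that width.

Treewidth 3.
Bags: B1 = {1, 3, 5, 7}  B2 = {3, 5, 6, 7}  B3 = {5, 6, 7, 8}  B4 = {4, 5, 7, 8}  B5 = {6, 7, 8, 9}  B6 = {2, 7, 8, 9}
Tree: B1–B2, B2–B3, B3–B4, B3–B5, B5–B6

The largest bag has 4 vertices, giving width 3; this decomposition certifies tw(G) ≤ 3. Conversely, {2, 7, 8, 9} is a clique of size 4, and the vertices of any clique must share a bag in every tree decomposition; so some bag has ≥ 4 vertices and tw(G) ≥ 3. Hence tw(G) = 3 exactly.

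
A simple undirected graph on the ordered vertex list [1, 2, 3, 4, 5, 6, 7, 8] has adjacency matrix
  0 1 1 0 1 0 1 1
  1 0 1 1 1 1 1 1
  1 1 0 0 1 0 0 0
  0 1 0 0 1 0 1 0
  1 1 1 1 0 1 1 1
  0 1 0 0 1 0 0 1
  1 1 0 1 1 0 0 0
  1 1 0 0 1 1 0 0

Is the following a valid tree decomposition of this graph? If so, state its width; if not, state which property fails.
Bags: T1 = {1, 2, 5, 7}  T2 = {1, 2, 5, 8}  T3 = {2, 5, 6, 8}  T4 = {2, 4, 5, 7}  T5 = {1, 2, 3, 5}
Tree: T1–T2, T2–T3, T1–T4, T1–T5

Vertex coverage: the bags together contain {1, 2, 3, 4, 5, 6, 7, 8}, the full vertex set. Edge coverage: each edge of G has both endpoints in at least one bag. Running intersection: for every vertex, the bags containing it form a connected subtree. All three properties hold, so this is a valid tree decomposition of width max|bag| − 1 = 3, and hence tw(G) ≤ 3.

Yes; width 3.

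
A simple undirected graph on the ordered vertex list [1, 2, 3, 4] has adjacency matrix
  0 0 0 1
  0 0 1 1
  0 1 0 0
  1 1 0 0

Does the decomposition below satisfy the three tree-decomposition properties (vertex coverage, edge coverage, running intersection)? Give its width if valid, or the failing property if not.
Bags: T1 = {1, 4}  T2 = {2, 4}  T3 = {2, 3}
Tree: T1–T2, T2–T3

Yes; width 1.

Every vertex of G appears in some bag (union = {1, 2, 3, 4}); every edge is covered by a bag; and for each vertex v the set of bags containing v is connected in the bag tree. The decomposition is therefore valid. The largest bag has 2 vertices, so the width is 1.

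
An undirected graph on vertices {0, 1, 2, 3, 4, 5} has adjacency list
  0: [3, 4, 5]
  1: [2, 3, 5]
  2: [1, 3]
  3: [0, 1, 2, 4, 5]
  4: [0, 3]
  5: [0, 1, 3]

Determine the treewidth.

A width-2 tree decomposition is:
Bags: B1 = {0, 3, 5}  B2 = {1, 3, 5}  B3 = {1, 2, 3}  B4 = {0, 3, 4}
Tree: B1–B2, B2–B3, B1–B4
Every bag has size at most 3, so the width is 3 − 1 = 2 and tw(G) ≤ 2. For the lower bound, the 3 vertices {0, 3, 4} are pairwise adjacent, and any tree decomposition puts a clique entirely inside one bag — forcing width ≥ 2. The upper and lower bounds meet at 2, so that is the treewidth.

2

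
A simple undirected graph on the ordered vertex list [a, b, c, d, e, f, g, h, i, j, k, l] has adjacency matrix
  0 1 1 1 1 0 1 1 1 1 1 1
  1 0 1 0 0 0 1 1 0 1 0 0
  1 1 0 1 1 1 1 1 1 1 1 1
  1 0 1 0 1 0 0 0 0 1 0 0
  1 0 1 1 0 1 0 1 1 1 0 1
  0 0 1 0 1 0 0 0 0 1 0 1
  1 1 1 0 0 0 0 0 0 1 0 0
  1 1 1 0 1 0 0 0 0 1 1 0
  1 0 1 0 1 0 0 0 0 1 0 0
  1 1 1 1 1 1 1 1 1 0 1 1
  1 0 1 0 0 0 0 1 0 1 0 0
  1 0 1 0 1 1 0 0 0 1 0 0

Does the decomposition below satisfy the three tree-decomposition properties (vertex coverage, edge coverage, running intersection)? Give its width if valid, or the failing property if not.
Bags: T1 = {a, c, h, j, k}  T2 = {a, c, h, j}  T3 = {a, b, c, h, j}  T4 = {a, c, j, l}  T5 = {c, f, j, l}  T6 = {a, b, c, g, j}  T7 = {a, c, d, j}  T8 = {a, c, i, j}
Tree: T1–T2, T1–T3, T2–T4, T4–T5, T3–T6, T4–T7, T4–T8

A tree decomposition must satisfy three properties: every vertex lies in some bag; for every edge, both endpoints lie together in some bag; and for every vertex, the bags containing it form a connected subtree. Here vertex e appears in no bag, so the decomposition is invalid.

No — vertex e appears in no bag.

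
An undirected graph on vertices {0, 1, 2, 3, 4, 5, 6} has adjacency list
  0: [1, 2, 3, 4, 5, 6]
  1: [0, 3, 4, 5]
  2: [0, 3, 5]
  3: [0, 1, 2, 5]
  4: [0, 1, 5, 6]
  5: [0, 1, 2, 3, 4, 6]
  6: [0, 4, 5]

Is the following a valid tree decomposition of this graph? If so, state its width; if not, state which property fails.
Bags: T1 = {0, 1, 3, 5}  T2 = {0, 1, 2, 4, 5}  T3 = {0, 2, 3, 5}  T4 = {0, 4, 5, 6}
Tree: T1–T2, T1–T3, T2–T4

A tree decomposition must satisfy three properties: every vertex lies in some bag; for every edge, both endpoints lie together in some bag; and for every vertex, the bags containing it form a connected subtree. Here bags containing vertex 2 are not connected in the tree, so the decomposition is invalid.

No — bags containing vertex 2 are not connected in the tree.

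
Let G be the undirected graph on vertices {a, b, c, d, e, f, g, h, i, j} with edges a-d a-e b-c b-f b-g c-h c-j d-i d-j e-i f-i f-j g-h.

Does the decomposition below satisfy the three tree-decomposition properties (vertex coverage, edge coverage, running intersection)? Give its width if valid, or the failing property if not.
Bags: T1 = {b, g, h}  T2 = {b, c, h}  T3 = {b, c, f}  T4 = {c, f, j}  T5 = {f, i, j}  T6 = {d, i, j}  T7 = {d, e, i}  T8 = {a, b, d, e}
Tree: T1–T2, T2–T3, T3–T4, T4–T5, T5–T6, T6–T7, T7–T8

A tree decomposition must satisfy three properties: every vertex lies in some bag; for every edge, both endpoints lie together in some bag; and for every vertex, the bags containing it form a connected subtree. Here bags containing vertex b are not connected in the tree, so the decomposition is invalid.

No — bags containing vertex b are not connected in the tree.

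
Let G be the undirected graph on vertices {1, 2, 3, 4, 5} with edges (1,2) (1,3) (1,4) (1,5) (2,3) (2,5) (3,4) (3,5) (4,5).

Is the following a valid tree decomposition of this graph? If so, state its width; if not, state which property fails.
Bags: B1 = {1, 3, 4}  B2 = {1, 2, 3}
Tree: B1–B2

No — vertex 5 appears in no bag.

A tree decomposition must satisfy three properties: every vertex lies in some bag; for every edge, both endpoints lie together in some bag; and for every vertex, the bags containing it form a connected subtree. Here vertex 5 appears in no bag, so the decomposition is invalid.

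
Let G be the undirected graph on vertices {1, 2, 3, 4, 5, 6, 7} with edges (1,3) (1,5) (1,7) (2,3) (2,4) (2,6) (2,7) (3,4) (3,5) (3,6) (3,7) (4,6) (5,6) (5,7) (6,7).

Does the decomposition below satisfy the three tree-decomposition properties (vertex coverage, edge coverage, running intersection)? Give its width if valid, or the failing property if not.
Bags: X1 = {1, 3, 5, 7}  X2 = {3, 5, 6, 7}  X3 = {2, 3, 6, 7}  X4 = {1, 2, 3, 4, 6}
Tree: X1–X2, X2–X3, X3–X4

A tree decomposition must satisfy three properties: every vertex lies in some bag; for every edge, both endpoints lie together in some bag; and for every vertex, the bags containing it form a connected subtree. Here bags containing vertex 1 are not connected in the tree, so the decomposition is invalid.

No — bags containing vertex 1 are not connected in the tree.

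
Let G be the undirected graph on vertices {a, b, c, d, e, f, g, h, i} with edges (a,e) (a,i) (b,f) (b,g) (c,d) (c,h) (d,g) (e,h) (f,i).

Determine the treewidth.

A width-2 tree decomposition is:
Bags: B1 = {c, d, g}  B2 = {c, g, h}  B3 = {e, g, h}  B4 = {a, e, g}  B5 = {a, g, i}  B6 = {f, g, i}  B7 = {b, f, g}
Tree: B1–B2, B2–B3, B3–B4, B4–B5, B5–B6, B6–B7
Each bag holds 3 vertices, so the decomposition has width 2, which upper-bounds the treewidth. For the lower bound, G contains the cycle g–d–c–h–e–a–i–f–b–g, so G is not a forest; only forests have treewidth ≤ 1, hence tw(G) ≥ 2. The upper and lower bounds meet at 2, so that is the treewidth.

2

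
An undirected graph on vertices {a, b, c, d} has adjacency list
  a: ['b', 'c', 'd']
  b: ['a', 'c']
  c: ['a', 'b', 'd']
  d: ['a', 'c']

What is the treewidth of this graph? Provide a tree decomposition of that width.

Treewidth 2.
One such decomposition:
Bags: B1 = {a, c, d}  B2 = {a, b, c}
Tree: B1–B2

The largest bag has 3 vertices, giving width 2; this decomposition certifies tw(G) ≤ 2. On the other hand G contains the 3-clique {a, c, d}. A clique must lie in a single bag of any decomposition, so no decomposition can have width below 2. The upper and lower bounds meet at 2, so that is the treewidth.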